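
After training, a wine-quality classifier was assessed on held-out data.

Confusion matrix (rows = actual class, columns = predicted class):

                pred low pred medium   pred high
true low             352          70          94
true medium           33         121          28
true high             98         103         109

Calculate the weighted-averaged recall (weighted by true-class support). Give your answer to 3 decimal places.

0.577

Per-class recall (TP/(TP+FN)):
  low: TP=352, FN=70+94=164 → 352/516 = 0.6822
  medium: TP=121, FN=33+28=61 → 121/182 = 0.6648
  high: TP=109, FN=98+103=201 → 109/310 = 0.3516
Weighted-recall = Σ (supportᵢ/N)·recallᵢ with N=1008: (516/1008)·0.6822 + (182/1008)·0.6648 + (310/1008)·0.3516 = 0.577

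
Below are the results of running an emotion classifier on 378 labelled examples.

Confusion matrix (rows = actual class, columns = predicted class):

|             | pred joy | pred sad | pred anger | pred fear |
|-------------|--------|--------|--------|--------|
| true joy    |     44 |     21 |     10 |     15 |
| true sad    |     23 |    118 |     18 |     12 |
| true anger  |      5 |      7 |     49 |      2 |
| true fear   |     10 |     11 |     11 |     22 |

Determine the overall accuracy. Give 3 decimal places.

0.616

Accuracy = trace / total = (44+118+49+22=233) / 378 = 233/378 = 0.616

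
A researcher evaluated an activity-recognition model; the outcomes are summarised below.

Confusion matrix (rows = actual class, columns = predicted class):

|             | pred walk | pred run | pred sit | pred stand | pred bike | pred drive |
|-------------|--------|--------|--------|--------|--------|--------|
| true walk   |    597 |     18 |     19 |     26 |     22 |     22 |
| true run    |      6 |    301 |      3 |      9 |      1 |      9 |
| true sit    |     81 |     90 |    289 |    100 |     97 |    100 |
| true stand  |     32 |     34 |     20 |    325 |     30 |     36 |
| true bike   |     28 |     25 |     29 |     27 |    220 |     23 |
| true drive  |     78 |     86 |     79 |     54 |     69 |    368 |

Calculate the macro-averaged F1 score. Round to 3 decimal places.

Per-class F1 score (2·TP/(2·TP+FP+FN)):
  walk: TP=597, FP=6+81+32+28+78=225, FN=18+19+26+22+22=107 → 1194/1526 = 0.7824
  run: TP=301, FP=18+90+34+25+86=253, FN=6+3+9+1+9=28 → 602/883 = 0.6818
  sit: TP=289, FP=19+3+20+29+79=150, FN=81+90+100+97+100=468 → 578/1196 = 0.4833
  stand: TP=325, FP=26+9+100+27+54=216, FN=32+34+20+30+36=152 → 650/1018 = 0.6385
  bike: TP=220, FP=22+1+97+30+69=219, FN=28+25+29+27+23=132 → 440/791 = 0.5563
  drive: TP=368, FP=22+9+100+36+23=190, FN=78+86+79+54+69=366 → 736/1292 = 0.5697
Macro-F1 score = mean = (0.7824 + 0.6818 + 0.4833 + 0.6385 + 0.5563 + 0.5697) / 6 = 0.619

0.619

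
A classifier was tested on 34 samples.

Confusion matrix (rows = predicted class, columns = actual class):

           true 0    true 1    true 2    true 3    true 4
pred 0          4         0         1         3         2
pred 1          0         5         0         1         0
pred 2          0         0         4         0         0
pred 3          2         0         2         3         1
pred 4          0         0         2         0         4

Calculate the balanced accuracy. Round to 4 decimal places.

0.6222

Balanced accuracy = mean of per-class recall.
  0: recall = 4/6 = 0.66667
  1: recall = 5/5 = 1.00000
  2: recall = 4/9 = 0.44444
  3: recall = 3/7 = 0.42857
  4: recall = 4/7 = 0.57143
Mean = (0.66667 + 1.00000 + 0.44444 + 0.42857 + 0.57143) / 5 = 0.6222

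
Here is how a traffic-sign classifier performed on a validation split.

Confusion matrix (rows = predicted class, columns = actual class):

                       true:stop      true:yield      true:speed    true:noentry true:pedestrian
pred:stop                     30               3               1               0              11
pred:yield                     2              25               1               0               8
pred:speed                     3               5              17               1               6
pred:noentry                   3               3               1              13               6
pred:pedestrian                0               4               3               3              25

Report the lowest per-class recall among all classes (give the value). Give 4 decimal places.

0.4464

Per-class recall (TP/(TP+FN)):
  stop: TP=30, FN=2+3+3+0=8 → 30/38 = 0.78947
  yield: TP=25, FN=3+5+3+4=15 → 25/40 = 0.62500
  speed: TP=17, FN=1+1+1+3=6 → 17/23 = 0.73913
  noentry: TP=13, FN=0+0+1+3=4 → 13/17 = 0.76471
  pedestrian: TP=25, FN=11+8+6+6=31 → 25/56 = 0.44643
Lowest is class 'pedestrian' with recall = 0.4464.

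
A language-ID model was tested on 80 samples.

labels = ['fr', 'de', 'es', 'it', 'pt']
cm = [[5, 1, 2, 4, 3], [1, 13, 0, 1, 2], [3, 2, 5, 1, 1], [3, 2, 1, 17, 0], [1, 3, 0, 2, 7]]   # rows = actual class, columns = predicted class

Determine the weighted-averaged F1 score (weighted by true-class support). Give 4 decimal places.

Per-class F1 score (2·TP/(2·TP+FP+FN)):
  fr: TP=5, FP=1+3+3+1=8, FN=1+2+4+3=10 → 10/28 = 0.35714
  de: TP=13, FP=1+2+2+3=8, FN=1+0+1+2=4 → 26/38 = 0.68421
  es: TP=5, FP=2+0+1+0=3, FN=3+2+1+1=7 → 10/20 = 0.50000
  it: TP=17, FP=4+1+1+2=8, FN=3+2+1+0=6 → 34/48 = 0.70833
  pt: TP=7, FP=3+2+1+0=6, FN=1+3+0+2=6 → 14/26 = 0.53846
Weighted-F1 score = Σ (supportᵢ/N)·F1 scoreᵢ with N=80: (15/80)·0.35714 + (17/80)·0.68421 + (12/80)·0.50000 + (23/80)·0.70833 + (13/80)·0.53846 = 0.5785

0.5785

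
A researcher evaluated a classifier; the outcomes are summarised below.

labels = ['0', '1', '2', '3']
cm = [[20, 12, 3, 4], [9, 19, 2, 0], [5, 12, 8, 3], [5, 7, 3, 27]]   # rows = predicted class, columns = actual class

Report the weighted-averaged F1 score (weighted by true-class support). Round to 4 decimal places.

Per-class F1 score (2·TP/(2·TP+FP+FN)):
  0: TP=20, FP=12+3+4=19, FN=9+5+5=19 → 40/78 = 0.51282
  1: TP=19, FP=9+2+0=11, FN=12+12+7=31 → 38/80 = 0.47500
  2: TP=8, FP=5+12+3=20, FN=3+2+3=8 → 16/44 = 0.36364
  3: TP=27, FP=5+7+3=15, FN=4+0+3=7 → 54/76 = 0.71053
Weighted-F1 score = Σ (supportᵢ/N)·F1 scoreᵢ with N=139: (39/139)·0.51282 + (50/139)·0.47500 + (16/139)·0.36364 + (34/139)·0.71053 = 0.5304

0.5304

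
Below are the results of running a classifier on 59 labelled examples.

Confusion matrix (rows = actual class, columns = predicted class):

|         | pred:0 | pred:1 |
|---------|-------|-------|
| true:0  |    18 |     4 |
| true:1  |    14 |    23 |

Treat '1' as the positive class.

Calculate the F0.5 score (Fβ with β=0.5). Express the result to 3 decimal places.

0.793

Fβ = (1+β²)·TP / ((1+β²)·TP + β²·FN + FP), with β²=1/4
= 1.25·23 / (1.25·23 + 0.25·14 + 4) = 0.793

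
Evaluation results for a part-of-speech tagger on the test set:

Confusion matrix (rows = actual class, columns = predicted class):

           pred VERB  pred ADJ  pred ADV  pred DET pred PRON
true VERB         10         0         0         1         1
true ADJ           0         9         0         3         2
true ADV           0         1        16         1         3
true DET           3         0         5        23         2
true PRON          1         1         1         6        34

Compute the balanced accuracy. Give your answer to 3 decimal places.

0.745

Balanced accuracy = mean of per-class recall.
  VERB: recall = 10/12 = 0.8333
  ADJ: recall = 9/14 = 0.6429
  ADV: recall = 16/21 = 0.7619
  DET: recall = 23/33 = 0.6970
  PRON: recall = 34/43 = 0.7907
Mean = (0.8333 + 0.6429 + 0.7619 + 0.6970 + 0.7907) / 5 = 0.745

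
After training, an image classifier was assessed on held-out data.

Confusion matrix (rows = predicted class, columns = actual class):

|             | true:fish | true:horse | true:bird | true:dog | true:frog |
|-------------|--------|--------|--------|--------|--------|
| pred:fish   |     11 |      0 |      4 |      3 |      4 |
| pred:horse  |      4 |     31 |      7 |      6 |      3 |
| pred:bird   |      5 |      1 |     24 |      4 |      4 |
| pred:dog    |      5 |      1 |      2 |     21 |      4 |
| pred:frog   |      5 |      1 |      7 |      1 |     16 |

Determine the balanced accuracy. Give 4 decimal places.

0.5880

Balanced accuracy = mean of per-class recall.
  fish: recall = 11/30 = 0.36667
  horse: recall = 31/34 = 0.91176
  bird: recall = 24/44 = 0.54545
  dog: recall = 21/35 = 0.60000
  frog: recall = 16/31 = 0.51613
Mean = (0.36667 + 0.91176 + 0.54545 + 0.60000 + 0.51613) / 5 = 0.5880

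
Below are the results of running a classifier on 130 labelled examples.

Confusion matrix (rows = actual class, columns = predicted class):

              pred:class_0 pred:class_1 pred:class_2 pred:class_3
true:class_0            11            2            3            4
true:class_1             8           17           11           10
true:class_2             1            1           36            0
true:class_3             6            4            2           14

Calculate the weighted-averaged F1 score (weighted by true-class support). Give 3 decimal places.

Per-class F1 score (2·TP/(2·TP+FP+FN)):
  class_0: TP=11, FP=8+1+6=15, FN=2+3+4=9 → 22/46 = 0.4783
  class_1: TP=17, FP=2+1+4=7, FN=8+11+10=29 → 34/70 = 0.4857
  class_2: TP=36, FP=3+11+2=16, FN=1+1+0=2 → 72/90 = 0.8000
  class_3: TP=14, FP=4+10+0=14, FN=6+4+2=12 → 28/54 = 0.5185
Weighted-F1 score = Σ (supportᵢ/N)·F1 scoreᵢ with N=130: (20/130)·0.4783 + (46/130)·0.4857 + (38/130)·0.8000 + (26/130)·0.5185 = 0.583

0.583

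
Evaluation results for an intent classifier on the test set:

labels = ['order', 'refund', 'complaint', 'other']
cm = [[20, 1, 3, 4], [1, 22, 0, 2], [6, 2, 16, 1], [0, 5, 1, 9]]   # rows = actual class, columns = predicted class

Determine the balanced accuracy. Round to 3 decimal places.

0.709

Balanced accuracy = mean of per-class recall.
  order: recall = 20/28 = 0.7143
  refund: recall = 22/25 = 0.8800
  complaint: recall = 16/25 = 0.6400
  other: recall = 9/15 = 0.6000
Mean = (0.7143 + 0.8800 + 0.6400 + 0.6000) / 4 = 0.709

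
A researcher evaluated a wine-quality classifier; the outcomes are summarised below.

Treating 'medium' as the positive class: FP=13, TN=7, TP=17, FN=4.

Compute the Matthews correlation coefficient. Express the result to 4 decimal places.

0.1800

MCC = (TP·TN − FP·FN) / √((TP+FP)(TP+FN)(TN+FP)(TN+FN))
Numerator = 17·7 − 13·4 = 67
Denominator = √(30·21·20·11) = √138600 = 372.2902
MCC = 67 / 372.2902 = 0.1800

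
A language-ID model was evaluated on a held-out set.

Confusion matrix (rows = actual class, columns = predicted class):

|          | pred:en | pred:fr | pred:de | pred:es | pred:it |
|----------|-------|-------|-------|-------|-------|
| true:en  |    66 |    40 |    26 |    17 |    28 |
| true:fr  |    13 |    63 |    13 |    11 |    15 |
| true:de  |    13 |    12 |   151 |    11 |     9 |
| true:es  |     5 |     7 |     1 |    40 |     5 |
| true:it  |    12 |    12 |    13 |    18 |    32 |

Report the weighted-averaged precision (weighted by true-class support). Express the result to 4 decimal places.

0.5711

Per-class precision (TP/(TP+FP)):
  en: TP=66, FP=13+13+5+12=43 → 66/109 = 0.60550
  fr: TP=63, FP=40+12+7+12=71 → 63/134 = 0.47015
  de: TP=151, FP=26+13+1+13=53 → 151/204 = 0.74020
  es: TP=40, FP=17+11+11+18=57 → 40/97 = 0.41237
  it: TP=32, FP=28+15+9+5=57 → 32/89 = 0.35955
Weighted-precision = Σ (supportᵢ/N)·precisionᵢ with N=633: (177/633)·0.60550 + (115/633)·0.47015 + (196/633)·0.74020 + (58/633)·0.41237 + (87/633)·0.35955 = 0.5711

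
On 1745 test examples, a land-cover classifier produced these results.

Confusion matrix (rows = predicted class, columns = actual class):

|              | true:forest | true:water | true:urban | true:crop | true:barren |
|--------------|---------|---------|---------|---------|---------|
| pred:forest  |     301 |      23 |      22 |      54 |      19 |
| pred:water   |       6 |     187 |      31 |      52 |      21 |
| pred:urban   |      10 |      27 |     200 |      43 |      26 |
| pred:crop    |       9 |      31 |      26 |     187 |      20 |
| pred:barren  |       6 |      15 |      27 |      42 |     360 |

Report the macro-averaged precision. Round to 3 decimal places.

Per-class precision (TP/(TP+FP)):
  forest: TP=301, FP=23+22+54+19=118 → 301/419 = 0.7184
  water: TP=187, FP=6+31+52+21=110 → 187/297 = 0.6296
  urban: TP=200, FP=10+27+43+26=106 → 200/306 = 0.6536
  crop: TP=187, FP=9+31+26+20=86 → 187/273 = 0.6850
  barren: TP=360, FP=6+15+27+42=90 → 360/450 = 0.8000
Macro-precision = mean = (0.7184 + 0.6296 + 0.6536 + 0.6850 + 0.8000) / 5 = 0.697

0.697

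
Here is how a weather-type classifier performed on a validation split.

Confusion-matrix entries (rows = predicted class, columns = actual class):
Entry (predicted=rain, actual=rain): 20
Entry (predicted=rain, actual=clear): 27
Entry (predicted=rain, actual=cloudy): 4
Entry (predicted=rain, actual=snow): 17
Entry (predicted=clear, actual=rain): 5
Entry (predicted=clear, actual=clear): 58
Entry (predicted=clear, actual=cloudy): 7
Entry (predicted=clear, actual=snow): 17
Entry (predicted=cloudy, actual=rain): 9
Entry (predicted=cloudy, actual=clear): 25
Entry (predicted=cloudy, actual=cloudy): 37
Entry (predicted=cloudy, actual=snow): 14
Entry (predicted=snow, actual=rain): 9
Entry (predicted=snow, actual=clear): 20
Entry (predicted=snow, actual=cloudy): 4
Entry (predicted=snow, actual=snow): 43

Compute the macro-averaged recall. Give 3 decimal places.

Per-class recall (TP/(TP+FN)):
  rain: TP=20, FN=5+9+9=23 → 20/43 = 0.4651
  clear: TP=58, FN=27+25+20=72 → 58/130 = 0.4462
  cloudy: TP=37, FN=4+7+4=15 → 37/52 = 0.7115
  snow: TP=43, FN=17+17+14=48 → 43/91 = 0.4725
Macro-recall = mean = (0.4651 + 0.4462 + 0.7115 + 0.4725) / 4 = 0.524

0.524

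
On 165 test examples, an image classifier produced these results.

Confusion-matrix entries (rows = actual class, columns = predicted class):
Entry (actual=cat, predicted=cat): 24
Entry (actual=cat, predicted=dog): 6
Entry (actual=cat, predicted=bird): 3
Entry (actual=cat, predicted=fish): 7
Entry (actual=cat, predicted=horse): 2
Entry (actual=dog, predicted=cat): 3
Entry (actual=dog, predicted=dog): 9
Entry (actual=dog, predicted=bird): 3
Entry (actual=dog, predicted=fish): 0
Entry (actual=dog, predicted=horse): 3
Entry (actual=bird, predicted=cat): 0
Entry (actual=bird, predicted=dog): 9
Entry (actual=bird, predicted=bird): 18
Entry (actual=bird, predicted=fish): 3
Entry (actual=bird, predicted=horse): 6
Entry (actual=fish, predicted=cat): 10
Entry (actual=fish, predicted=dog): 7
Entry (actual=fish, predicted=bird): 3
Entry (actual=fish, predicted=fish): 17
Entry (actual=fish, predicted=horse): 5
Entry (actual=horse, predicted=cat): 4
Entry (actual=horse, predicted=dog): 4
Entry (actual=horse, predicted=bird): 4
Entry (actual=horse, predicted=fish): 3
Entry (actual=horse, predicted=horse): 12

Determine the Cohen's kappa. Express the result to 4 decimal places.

0.3549

Observed agreement pₒ = trace/N = 80/165 = 0.48485
Expected agreement pₑ = Σ (rowᵢ·colᵢ)/N² = (42·41 + 18·35 + 36·31 + 42·30 + 27·28)/165² = 0.20143
κ = (pₒ − pₑ)/(1 − pₑ) = (0.48485 − 0.20143)/(1 − 0.20143) = 0.3549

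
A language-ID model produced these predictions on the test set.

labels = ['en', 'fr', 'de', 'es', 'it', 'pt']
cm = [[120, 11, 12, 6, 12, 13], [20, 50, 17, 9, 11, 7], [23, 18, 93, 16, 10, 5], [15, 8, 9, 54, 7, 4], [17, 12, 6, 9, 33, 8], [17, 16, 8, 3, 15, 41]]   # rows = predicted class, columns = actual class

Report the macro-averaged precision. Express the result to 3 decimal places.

Per-class precision (TP/(TP+FP)):
  en: TP=120, FP=11+12+6+12+13=54 → 120/174 = 0.6897
  fr: TP=50, FP=20+17+9+11+7=64 → 50/114 = 0.4386
  de: TP=93, FP=23+18+16+10+5=72 → 93/165 = 0.5636
  es: TP=54, FP=15+8+9+7+4=43 → 54/97 = 0.5567
  it: TP=33, FP=17+12+6+9+8=52 → 33/85 = 0.3882
  pt: TP=41, FP=17+16+8+3+15=59 → 41/100 = 0.4100
Macro-precision = mean = (0.6897 + 0.4386 + 0.5636 + 0.5567 + 0.3882 + 0.4100) / 6 = 0.508

0.508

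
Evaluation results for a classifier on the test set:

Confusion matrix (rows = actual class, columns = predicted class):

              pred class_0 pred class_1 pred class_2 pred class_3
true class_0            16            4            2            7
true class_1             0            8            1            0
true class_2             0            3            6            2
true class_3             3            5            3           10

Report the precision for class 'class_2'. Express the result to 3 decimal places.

0.500

Take TP from the diagonal, FP from the rest of the 'class_2' prediction marginal, FN from the rest of the 'class_2' actual marginal.
precision = TP/(TP+FP).
class_2: TP=6, FP=2+1+3=6 → 6/12 = 0.5000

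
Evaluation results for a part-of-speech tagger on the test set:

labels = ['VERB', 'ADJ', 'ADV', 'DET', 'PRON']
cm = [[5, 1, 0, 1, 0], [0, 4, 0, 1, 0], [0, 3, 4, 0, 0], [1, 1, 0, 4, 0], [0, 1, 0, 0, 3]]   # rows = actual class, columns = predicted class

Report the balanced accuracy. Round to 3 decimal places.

0.700

Balanced accuracy = mean of per-class recall.
  VERB: recall = 5/7 = 0.7143
  ADJ: recall = 4/5 = 0.8000
  ADV: recall = 4/7 = 0.5714
  DET: recall = 4/6 = 0.6667
  PRON: recall = 3/4 = 0.7500
Mean = (0.7143 + 0.8000 + 0.5714 + 0.6667 + 0.7500) / 5 = 0.700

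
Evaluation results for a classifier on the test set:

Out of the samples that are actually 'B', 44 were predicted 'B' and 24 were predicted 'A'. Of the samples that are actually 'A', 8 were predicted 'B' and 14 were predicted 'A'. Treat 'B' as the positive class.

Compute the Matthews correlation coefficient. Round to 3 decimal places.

0.247

MCC = (TP·TN − FP·FN) / √((TP+FP)(TP+FN)(TN+FP)(TN+FN))
Numerator = 44·14 − 8·24 = 424
Denominator = √(52·68·22·38) = √2956096 = 1719.3301
MCC = 424 / 1719.3301 = 0.247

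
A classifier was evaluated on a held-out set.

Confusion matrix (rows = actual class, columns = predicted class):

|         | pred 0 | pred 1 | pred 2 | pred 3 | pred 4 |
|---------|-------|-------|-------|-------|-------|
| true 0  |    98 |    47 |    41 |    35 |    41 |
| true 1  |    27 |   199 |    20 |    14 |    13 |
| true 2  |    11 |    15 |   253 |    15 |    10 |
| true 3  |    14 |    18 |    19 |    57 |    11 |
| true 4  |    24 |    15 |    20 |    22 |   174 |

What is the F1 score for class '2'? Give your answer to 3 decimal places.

0.770

F1 score = 2·TP/(2·TP+FP+FN).
2: TP=253, FP=41+20+19+20=100, FN=11+15+15+10=51 → 506/657 = 0.7702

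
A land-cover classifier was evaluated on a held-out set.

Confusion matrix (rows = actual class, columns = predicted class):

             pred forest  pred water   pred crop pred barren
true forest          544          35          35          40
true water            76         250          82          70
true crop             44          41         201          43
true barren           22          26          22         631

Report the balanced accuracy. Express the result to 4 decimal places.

0.7165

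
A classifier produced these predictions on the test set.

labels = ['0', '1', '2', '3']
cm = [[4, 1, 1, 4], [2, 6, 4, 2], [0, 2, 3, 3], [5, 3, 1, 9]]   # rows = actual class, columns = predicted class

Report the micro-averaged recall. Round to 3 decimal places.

0.440

Micro-averaging pools counts across classes: ΣTP=22, ΣFP=28, ΣFN=28.
Micro-recall = TP/(TP+FN) on pooled counts = 0.440 (equals overall accuracy in single-label multiclass).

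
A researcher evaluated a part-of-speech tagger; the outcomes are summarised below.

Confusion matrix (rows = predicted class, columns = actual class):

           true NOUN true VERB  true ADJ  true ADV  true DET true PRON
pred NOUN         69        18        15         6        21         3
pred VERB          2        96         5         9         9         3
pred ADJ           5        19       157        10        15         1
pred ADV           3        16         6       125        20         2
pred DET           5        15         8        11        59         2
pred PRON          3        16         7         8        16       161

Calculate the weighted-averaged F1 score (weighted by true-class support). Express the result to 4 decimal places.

0.6970

Per-class F1 score (2·TP/(2·TP+FP+FN)):
  NOUN: TP=69, FP=18+15+6+21+3=63, FN=2+5+3+5+3=18 → 138/219 = 0.63014
  VERB: TP=96, FP=2+5+9+9+3=28, FN=18+19+16+15+16=84 → 192/304 = 0.63158
  ADJ: TP=157, FP=5+19+10+15+1=50, FN=15+5+6+8+7=41 → 314/405 = 0.77531
  ADV: TP=125, FP=3+16+6+20+2=47, FN=6+9+10+11+8=44 → 250/341 = 0.73314
  DET: TP=59, FP=5+15+8+11+2=41, FN=21+9+15+20+16=81 → 118/240 = 0.49167
  PRON: TP=161, FP=3+16+7+8+16=50, FN=3+3+1+2+2=11 → 322/383 = 0.84073
Weighted-F1 score = Σ (supportᵢ/N)·F1 scoreᵢ with N=946: (87/946)·0.63014 + (180/946)·0.63158 + (198/946)·0.77531 + (169/946)·0.73314 + (140/946)·0.49167 + (172/946)·0.84073 = 0.6970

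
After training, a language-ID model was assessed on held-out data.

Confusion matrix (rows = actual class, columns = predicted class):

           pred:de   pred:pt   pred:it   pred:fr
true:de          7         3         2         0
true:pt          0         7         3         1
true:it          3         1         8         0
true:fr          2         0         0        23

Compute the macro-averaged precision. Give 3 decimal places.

0.698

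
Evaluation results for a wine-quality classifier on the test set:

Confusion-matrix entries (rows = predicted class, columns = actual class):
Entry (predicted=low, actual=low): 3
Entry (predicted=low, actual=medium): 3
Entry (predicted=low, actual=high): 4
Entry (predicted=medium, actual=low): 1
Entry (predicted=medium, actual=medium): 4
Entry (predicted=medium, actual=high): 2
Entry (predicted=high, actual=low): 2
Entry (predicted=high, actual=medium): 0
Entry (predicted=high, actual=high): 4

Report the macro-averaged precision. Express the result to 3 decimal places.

0.513

Per-class precision (TP/(TP+FP)):
  low: TP=3, FP=3+4=7 → 3/10 = 0.3000
  medium: TP=4, FP=1+2=3 → 4/7 = 0.5714
  high: TP=4, FP=2+0=2 → 4/6 = 0.6667
Macro-precision = mean = (0.3000 + 0.5714 + 0.6667) / 3 = 0.513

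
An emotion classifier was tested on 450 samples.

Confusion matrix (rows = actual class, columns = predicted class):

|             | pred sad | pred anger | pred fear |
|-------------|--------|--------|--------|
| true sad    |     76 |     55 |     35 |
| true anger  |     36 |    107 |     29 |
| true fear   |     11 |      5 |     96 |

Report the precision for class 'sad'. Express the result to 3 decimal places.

Treat 'sad' as positive and all other classes as negative.
precision = TP/(TP+FP).
sad: TP=76, FP=36+11=47 → 76/123 = 0.6179

0.618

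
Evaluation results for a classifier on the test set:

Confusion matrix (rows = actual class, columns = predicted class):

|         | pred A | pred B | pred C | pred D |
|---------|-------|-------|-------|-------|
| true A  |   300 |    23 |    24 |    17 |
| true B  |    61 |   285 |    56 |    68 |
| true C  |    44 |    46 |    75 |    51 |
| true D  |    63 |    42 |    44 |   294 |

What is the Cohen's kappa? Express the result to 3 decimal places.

0.509

Observed agreement pₒ = trace/N = 954/1493 = 0.6390
Expected agreement pₑ = Σ (rowᵢ·colᵢ)/N² = (364·468 + 470·396 + 216·199 + 443·430)/1493² = 0.2647
κ = (pₒ − pₑ)/(1 − pₑ) = (0.6390 − 0.2647)/(1 − 0.2647) = 0.509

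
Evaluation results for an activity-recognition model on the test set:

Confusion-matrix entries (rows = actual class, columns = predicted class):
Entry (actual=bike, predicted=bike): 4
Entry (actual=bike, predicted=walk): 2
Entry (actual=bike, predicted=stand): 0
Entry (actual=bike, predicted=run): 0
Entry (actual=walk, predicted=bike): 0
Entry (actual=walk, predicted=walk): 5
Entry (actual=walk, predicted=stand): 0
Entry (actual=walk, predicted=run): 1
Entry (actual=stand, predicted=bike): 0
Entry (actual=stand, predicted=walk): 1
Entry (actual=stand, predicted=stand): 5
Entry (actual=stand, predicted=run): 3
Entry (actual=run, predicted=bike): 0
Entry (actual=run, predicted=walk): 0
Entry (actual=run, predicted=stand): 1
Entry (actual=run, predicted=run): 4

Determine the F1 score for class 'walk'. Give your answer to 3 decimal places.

0.714

One-vs-rest for 'walk': TP = diagonal; FP = other classes predicted 'walk'; FN = 'walk' predicted as other.
F1 score = 2·TP/(2·TP+FP+FN).
walk: TP=5, FP=2+1+0=3, FN=0+0+1=1 → 10/14 = 0.7143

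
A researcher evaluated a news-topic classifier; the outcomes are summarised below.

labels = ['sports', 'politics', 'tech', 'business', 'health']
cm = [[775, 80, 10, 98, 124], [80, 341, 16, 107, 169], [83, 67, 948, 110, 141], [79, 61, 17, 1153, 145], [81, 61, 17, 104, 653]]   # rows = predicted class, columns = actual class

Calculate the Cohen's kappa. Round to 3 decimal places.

Observed agreement pₒ = trace/N = 3870/5520 = 0.7011
Expected agreement pₑ = Σ (rowᵢ·colᵢ)/N² = (1098·1087 + 610·713 + 1008·1349 + 1572·1455 + 1232·916)/5520² = 0.2102
κ = (pₒ − pₑ)/(1 − pₑ) = (0.7011 − 0.2102)/(1 − 0.2102) = 0.622

0.622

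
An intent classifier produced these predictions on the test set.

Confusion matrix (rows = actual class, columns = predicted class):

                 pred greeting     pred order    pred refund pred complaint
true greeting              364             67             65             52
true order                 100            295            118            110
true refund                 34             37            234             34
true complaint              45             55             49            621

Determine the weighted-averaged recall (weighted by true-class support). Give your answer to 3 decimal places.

Per-class recall (TP/(TP+FN)):
  greeting: TP=364, FN=67+65+52=184 → 364/548 = 0.6642
  order: TP=295, FN=100+118+110=328 → 295/623 = 0.4735
  refund: TP=234, FN=34+37+34=105 → 234/339 = 0.6903
  complaint: TP=621, FN=45+55+49=149 → 621/770 = 0.8065
Weighted-recall = Σ (supportᵢ/N)·recallᵢ with N=2280: (548/2280)·0.6642 + (623/2280)·0.4735 + (339/2280)·0.6903 + (770/2280)·0.8065 = 0.664

0.664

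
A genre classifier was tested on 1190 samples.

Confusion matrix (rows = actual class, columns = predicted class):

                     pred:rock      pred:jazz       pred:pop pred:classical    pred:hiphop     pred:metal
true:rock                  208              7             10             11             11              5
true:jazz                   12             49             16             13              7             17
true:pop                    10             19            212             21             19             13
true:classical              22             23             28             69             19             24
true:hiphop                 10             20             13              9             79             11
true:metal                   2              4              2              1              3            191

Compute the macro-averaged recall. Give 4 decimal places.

Per-class recall (TP/(TP+FN)):
  rock: TP=208, FN=7+10+11+11+5=44 → 208/252 = 0.82540
  jazz: TP=49, FN=12+16+13+7+17=65 → 49/114 = 0.42982
  pop: TP=212, FN=10+19+21+19+13=82 → 212/294 = 0.72109
  classical: TP=69, FN=22+23+28+19+24=116 → 69/185 = 0.37297
  hiphop: TP=79, FN=10+20+13+9+11=63 → 79/142 = 0.55634
  metal: TP=191, FN=2+4+2+1+3=12 → 191/203 = 0.94089
Macro-recall = mean = (0.82540 + 0.42982 + 0.72109 + 0.37297 + 0.55634 + 0.94089) / 6 = 0.6411

0.6411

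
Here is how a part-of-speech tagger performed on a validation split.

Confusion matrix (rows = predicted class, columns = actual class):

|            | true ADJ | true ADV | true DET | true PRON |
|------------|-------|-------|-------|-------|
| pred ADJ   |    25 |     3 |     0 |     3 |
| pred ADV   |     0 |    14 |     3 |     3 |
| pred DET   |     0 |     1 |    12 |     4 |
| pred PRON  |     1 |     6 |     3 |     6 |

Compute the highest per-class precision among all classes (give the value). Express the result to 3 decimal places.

0.806

Per-class precision (TP/(TP+FP)):
  ADJ: TP=25, FP=3+0+3=6 → 25/31 = 0.8065
  ADV: TP=14, FP=0+3+3=6 → 14/20 = 0.7000
  DET: TP=12, FP=0+1+4=5 → 12/17 = 0.7059
  PRON: TP=6, FP=1+6+3=10 → 6/16 = 0.3750
Highest is class 'ADJ' with precision = 0.806.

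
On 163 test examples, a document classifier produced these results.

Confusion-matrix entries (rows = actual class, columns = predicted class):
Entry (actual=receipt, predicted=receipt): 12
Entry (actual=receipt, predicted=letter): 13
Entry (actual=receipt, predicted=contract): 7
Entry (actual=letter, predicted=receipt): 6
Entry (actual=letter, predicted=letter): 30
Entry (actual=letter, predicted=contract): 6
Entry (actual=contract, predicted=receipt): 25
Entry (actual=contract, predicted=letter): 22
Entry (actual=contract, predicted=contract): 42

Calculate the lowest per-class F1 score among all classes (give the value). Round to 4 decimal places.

Per-class F1 score (2·TP/(2·TP+FP+FN)):
  receipt: TP=12, FP=6+25=31, FN=13+7=20 → 24/75 = 0.32000
  letter: TP=30, FP=13+22=35, FN=6+6=12 → 60/107 = 0.56075
  contract: TP=42, FP=7+6=13, FN=25+22=47 → 84/144 = 0.58333
Lowest is class 'receipt' with F1 score = 0.3200.

0.3200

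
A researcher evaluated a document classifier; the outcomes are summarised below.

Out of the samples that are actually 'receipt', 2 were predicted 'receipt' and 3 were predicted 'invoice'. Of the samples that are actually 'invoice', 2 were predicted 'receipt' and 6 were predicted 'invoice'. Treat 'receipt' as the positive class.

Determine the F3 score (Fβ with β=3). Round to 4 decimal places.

Fβ = (1+β²)·TP / ((1+β²)·TP + β²·FN + FP), with β²=9
= 10·2 / (10·2 + 9·3 + 2) = 0.4082

0.4082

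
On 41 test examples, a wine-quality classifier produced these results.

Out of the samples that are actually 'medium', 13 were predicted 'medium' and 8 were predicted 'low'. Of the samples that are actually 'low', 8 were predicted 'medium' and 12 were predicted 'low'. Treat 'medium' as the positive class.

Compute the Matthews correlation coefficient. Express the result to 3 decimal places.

MCC = (TP·TN − FP·FN) / √((TP+FP)(TP+FN)(TN+FP)(TN+FN))
Numerator = 13·12 − 8·8 = 92
Denominator = √(21·21·20·20) = √176400 = 420.0000
MCC = 92 / 420.0000 = 0.219

0.219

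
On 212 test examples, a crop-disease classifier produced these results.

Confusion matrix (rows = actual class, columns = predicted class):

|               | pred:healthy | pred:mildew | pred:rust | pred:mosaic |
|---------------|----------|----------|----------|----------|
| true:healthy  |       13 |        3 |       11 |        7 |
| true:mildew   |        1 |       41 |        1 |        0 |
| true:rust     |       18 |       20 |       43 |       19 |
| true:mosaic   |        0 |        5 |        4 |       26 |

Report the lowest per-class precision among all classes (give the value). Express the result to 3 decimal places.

0.406

Per-class precision (TP/(TP+FP)):
  healthy: TP=13, FP=1+18+0=19 → 13/32 = 0.4063
  mildew: TP=41, FP=3+20+5=28 → 41/69 = 0.5942
  rust: TP=43, FP=11+1+4=16 → 43/59 = 0.7288
  mosaic: TP=26, FP=7+0+19=26 → 26/52 = 0.5000
Lowest is class 'healthy' with precision = 0.406.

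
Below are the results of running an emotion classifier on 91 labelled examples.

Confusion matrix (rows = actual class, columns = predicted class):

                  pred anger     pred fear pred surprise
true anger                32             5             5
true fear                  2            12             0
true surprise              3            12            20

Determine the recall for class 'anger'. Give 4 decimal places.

recall = TP/(TP+FN).
anger: TP=32, FN=5+5=10 → 32/42 = 0.76190

0.7619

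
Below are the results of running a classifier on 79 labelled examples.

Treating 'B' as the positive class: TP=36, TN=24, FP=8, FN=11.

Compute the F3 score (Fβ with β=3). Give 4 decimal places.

0.7709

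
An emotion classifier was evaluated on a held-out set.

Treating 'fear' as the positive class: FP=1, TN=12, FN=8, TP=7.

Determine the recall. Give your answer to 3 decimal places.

0.467

Recall = TP/(TP+FN) = 7/(7+8) = 7/15 = 0.467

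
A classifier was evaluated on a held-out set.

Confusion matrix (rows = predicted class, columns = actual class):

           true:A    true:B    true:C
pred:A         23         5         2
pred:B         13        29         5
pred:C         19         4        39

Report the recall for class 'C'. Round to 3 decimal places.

recall = TP/(TP+FN).
C: TP=39, FN=2+5=7 → 39/46 = 0.8478

0.848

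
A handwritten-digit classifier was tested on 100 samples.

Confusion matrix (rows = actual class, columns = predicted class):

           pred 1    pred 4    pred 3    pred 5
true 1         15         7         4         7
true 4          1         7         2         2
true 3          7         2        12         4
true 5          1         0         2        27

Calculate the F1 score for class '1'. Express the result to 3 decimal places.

0.526

One-vs-rest for '1': TP = diagonal; FP = other classes predicted '1'; FN = '1' predicted as other.
F1 score = 2·TP/(2·TP+FP+FN).
1: TP=15, FP=1+7+1=9, FN=7+4+7=18 → 30/57 = 0.5263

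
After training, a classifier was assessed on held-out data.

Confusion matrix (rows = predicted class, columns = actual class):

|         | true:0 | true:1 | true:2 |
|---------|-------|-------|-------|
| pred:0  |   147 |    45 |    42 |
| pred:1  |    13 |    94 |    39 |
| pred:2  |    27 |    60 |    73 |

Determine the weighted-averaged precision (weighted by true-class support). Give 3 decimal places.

Per-class precision (TP/(TP+FP)):
  0: TP=147, FP=45+42=87 → 147/234 = 0.6282
  1: TP=94, FP=13+39=52 → 94/146 = 0.6438
  2: TP=73, FP=27+60=87 → 73/160 = 0.4563
Weighted-precision = Σ (supportᵢ/N)·precisionᵢ with N=540: (187/540)·0.6282 + (199/540)·0.6438 + (154/540)·0.4563 = 0.585

0.585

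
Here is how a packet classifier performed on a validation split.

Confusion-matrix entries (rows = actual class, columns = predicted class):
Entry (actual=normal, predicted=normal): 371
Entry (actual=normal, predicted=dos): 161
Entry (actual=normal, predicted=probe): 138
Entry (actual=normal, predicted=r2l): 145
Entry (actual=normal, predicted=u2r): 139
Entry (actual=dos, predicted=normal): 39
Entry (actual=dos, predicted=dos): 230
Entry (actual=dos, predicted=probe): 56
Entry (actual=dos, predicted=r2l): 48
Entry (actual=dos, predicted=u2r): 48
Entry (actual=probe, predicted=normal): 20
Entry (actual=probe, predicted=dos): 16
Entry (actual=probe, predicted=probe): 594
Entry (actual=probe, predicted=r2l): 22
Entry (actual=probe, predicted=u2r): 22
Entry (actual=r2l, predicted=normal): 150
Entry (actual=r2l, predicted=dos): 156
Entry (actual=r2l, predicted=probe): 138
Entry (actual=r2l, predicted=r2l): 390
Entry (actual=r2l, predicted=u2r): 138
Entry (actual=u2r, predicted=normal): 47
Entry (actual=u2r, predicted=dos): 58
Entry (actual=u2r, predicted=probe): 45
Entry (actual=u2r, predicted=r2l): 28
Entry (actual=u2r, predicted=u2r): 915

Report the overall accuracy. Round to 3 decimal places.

0.608

Accuracy = trace / total = (371+230+594+390+915=2500) / 4114 = 2500/4114 = 0.608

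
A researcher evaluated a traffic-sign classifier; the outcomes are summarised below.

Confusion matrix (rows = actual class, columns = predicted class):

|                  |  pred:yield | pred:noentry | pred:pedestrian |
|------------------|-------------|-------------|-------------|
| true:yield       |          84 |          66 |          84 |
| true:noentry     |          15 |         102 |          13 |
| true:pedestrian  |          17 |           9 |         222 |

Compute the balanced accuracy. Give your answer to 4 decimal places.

Balanced accuracy = mean of per-class recall.
  yield: recall = 84/234 = 0.35897
  noentry: recall = 102/130 = 0.78462
  pedestrian: recall = 222/248 = 0.89516
Mean = (0.35897 + 0.78462 + 0.89516) / 3 = 0.6796

0.6796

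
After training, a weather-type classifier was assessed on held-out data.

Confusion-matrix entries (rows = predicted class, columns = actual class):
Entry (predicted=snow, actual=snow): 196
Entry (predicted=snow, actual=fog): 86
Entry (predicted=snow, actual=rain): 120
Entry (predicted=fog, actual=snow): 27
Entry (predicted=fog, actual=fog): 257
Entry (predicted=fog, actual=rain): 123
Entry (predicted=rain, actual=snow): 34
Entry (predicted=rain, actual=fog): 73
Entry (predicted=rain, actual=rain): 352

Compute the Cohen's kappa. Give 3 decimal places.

0.447

Observed agreement pₒ = trace/N = 805/1268 = 0.6349
Expected agreement pₑ = Σ (rowᵢ·colᵢ)/N² = (257·402 + 416·407 + 595·459)/1268² = 0.3394
κ = (pₒ − pₑ)/(1 − pₑ) = (0.6349 − 0.3394)/(1 − 0.3394) = 0.447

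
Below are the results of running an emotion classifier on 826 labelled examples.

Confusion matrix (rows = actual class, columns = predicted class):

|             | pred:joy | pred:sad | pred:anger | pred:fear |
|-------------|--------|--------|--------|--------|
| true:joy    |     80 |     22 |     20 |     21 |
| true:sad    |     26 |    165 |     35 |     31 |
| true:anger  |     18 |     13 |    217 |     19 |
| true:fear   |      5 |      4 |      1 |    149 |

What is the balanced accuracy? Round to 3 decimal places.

0.738

Balanced accuracy = mean of per-class recall.
  joy: recall = 80/143 = 0.5594
  sad: recall = 165/257 = 0.6420
  anger: recall = 217/267 = 0.8127
  fear: recall = 149/159 = 0.9371
Mean = (0.5594 + 0.6420 + 0.8127 + 0.9371) / 4 = 0.738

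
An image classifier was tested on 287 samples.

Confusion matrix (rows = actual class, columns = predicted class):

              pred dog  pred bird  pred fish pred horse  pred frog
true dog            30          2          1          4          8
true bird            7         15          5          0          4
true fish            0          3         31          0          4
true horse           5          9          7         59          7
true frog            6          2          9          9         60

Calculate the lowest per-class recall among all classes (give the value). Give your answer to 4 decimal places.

0.4839

Per-class recall (TP/(TP+FN)):
  dog: TP=30, FN=2+1+4+8=15 → 30/45 = 0.66667
  bird: TP=15, FN=7+5+0+4=16 → 15/31 = 0.48387
  fish: TP=31, FN=0+3+0+4=7 → 31/38 = 0.81579
  horse: TP=59, FN=5+9+7+7=28 → 59/87 = 0.67816
  frog: TP=60, FN=6+2+9+9=26 → 60/86 = 0.69767
Lowest is class 'bird' with recall = 0.4839.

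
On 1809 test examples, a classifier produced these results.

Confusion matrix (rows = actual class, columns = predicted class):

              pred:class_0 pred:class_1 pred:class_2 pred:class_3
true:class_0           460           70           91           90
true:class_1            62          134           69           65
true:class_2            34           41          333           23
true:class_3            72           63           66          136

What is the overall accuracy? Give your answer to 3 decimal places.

Accuracy = trace / total = (460+134+333+136=1063) / 1809 = 1063/1809 = 0.588

0.588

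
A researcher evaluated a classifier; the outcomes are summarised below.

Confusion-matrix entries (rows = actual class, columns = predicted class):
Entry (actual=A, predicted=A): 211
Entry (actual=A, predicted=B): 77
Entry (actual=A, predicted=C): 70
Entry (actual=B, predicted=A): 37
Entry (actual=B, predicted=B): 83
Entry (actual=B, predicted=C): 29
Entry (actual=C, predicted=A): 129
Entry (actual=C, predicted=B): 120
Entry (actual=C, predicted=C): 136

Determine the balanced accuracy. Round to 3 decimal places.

0.500

Balanced accuracy = mean of per-class recall.
  A: recall = 211/358 = 0.5894
  B: recall = 83/149 = 0.5570
  C: recall = 136/385 = 0.3532
Mean = (0.5894 + 0.5570 + 0.3532) / 3 = 0.500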